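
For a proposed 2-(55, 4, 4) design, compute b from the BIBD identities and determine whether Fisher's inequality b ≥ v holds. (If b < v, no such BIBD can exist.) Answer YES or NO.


b = λv(v − 1)/(k(k − 1)) = 4·55·54/(4·3) = 11880/12 = 990.
Compare with v = 55: b ≥ v, so Fisher's inequality holds.

YES


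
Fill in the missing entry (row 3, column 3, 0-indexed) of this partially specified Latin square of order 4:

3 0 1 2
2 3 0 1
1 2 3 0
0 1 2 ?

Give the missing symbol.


Row 3 contains symbols [0, 1, 2] — missing [3].
Column 3 contains symbols [0, 1, 2] — missing [3].
The missing symbol must appear in both missing sets; intersection = [3].
Therefore the hidden value is 3.

Missing value = 3.


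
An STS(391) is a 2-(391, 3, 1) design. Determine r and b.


An STS(v) is a 2-(v, 3, 1) BIBD: block size k = 3, λ = 1.
Replication: r(k − 1) = λ(v − 1) ⇒ r·2 = 391 − 1 = 390 ⇒ r = 195.
Block count: bk = vr ⇒ b·3 = 391·195 = 76245 ⇒ b = 25415.
(Check via b = v(v − 1)/6 = 391·390/6 = 152490/6 = 25415.)

r = 195, b = 25415.


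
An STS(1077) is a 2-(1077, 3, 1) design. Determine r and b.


An STS(v) is a 2-(v, 3, 1) BIBD: block size k = 3, λ = 1.
Replication: r(k − 1) = λ(v − 1) ⇒ r·2 = 1077 − 1 = 1076 ⇒ r = 538.
Block count: b = v(v − 1)/6 = 1077·1076/6 = 1158852/6 = 193142.
(Check via bk = vr: 193142·3 = 579426 = 1077·538 = 579426 ✓.)

r = 538, b = 193142.


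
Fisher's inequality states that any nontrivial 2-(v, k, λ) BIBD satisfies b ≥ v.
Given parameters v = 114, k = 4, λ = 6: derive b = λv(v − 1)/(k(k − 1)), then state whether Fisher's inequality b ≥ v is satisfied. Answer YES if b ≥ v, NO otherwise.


r = λ(v − 1)/(k − 1) = 6·113/3 = 226.
b = vr/k = 114·226/4 = 6441.
Fisher's inequality: b ≥ v ⇔ 6441 ≥ 114? YES.

YES


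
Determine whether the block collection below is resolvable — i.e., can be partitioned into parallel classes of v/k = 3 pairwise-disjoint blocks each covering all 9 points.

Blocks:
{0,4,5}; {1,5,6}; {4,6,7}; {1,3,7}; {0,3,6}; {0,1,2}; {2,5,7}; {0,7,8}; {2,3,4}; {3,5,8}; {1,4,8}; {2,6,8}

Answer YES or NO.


v = 9, block size k = 3, number of blocks = 12.
For resolvability, blocks must partition into parallel classes of size v/k = 3.
Total blocks must therefore be a multiple of 3: 12 = 3·4 + 0 ⇒ divisible ✓.
Greedy packing gives 4 candidate class(es). Each should be a full parallel class (size 3, covers all 9 points).
  Class 1 (3 blocks): {0,4,5}; {1,3,7}; {2,6,8}. Points covered: [0, 1, 2, 3, 4, 5, 6, 7, 8].
  Class 2 (3 blocks): {1,5,6}; {0,7,8}; {2,3,4}. Points covered: [0, 1, 2, 3, 4, 5, 6, 7, 8].
  Class 3 (3 blocks): {4,6,7}; {0,1,2}; {3,5,8}. Points covered: [0, 1, 2, 3, 4, 5, 6, 7, 8].
  Class 4 (3 blocks): {0,3,6}; {2,5,7}; {1,4,8}. Points covered: [0, 1, 2, 3, 4, 5, 6, 7, 8].
All classes full (size 3)? YES. All classes cover every point? YES.
Resolvable? YES.

YES


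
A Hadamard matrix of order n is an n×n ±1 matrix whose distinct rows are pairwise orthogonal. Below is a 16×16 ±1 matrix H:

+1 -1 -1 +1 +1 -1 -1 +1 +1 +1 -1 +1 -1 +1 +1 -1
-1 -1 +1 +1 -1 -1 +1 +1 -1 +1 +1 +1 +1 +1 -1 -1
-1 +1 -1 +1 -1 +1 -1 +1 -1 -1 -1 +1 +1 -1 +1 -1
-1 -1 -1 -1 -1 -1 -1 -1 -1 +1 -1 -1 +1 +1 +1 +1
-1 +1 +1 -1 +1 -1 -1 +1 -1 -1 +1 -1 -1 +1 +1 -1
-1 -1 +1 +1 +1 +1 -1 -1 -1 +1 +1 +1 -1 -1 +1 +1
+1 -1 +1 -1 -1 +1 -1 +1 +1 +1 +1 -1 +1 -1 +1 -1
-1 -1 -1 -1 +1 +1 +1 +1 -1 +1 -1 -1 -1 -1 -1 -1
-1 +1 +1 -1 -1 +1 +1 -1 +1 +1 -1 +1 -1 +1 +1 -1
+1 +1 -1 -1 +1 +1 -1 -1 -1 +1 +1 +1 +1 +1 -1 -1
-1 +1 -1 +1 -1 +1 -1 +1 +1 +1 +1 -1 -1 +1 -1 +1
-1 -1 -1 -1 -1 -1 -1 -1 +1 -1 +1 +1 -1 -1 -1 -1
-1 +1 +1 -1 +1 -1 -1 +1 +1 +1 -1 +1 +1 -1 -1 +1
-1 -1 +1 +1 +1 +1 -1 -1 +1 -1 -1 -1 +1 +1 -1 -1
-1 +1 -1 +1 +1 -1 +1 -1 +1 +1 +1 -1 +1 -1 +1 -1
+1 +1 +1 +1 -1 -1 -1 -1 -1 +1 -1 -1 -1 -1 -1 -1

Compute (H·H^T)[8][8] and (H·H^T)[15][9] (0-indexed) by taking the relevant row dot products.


Row 8 of H: [-1, 1, 1, -1, -1, 1, 1, -1, 1, 1, -1, 1, -1, 1, 1, -1].
Row 9 of H: [1, 1, -1, -1, 1, 1, -1, -1, -1, 1, 1, 1, 1, 1, -1, -1].
Row 15 of H: [1, 1, 1, 1, -1, -1, -1, -1, -1, 1, -1, -1, -1, -1, -1, -1].
(H·H^T)[8][8] = Σ_j H[8][j]·H[8][j] = (-1)² + (1)² + (1)² + (-1)² + (-1)² + (1)² + (1)² + (-1)² + (1)² + (1)² + (-1)² + (1)² + (-1)² + (1)² + (1)² + (-1)² = 1 + 1 + 1 + 1 + 1 + 1 + 1 + 1 + 1 + 1 + 1 + 1 + 1 + 1 + 1 + 1 = 16.
(H·H^T)[15][9] = Σ_j H[15][j]·H[9][j] = (1)·(1) + (1)·(1) + (1)·(-1) + (1)·(-1) + (-1)·(1) + (-1)·(1) + (-1)·(-1) + (-1)·(-1) + (-1)·(-1) + (1)·(1) + (-1)·(1) + (-1)·(1) + (-1)·(1) + (-1)·(1) + (-1)·(-1) + (-1)·(-1) = 1 + 1 + -1 + -1 + -1 + -1 + 1 + 1 + 1 + 1 + -1 + -1 + -1 + -1 + 1 + 1 = 0.
So rows 15 and 9 are orthogonal; the diagonal entry equals n = 16.

(8,8) entry = 16; (15,9) entry = 0.


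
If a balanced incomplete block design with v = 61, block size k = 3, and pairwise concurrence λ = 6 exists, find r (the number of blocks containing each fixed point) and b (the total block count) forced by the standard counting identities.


Any 2-(v, k, λ) BIBD satisfies two necessary conditions:
  (i)  Each point sits in r blocks, and counting incidences through any fixed point gives r(k − 1) = λ(v − 1), so r = λ(v − 1)/(k − 1).
  (ii) Total incidences bk = vr, so b = vr/k.
Step 1: r = λ(v − 1)/(k − 1) = 6·(61 − 1)/(3 − 1) = 6·60/2 = 360/2 = 180.
Step 2: b = vr/k = 61·180/3 = 10980/3 = 3660.
Check integrality: r = 180 ∈ Z ✓, b = 3660 ∈ Z ✓.
(These identities are necessary conditions: they determine r and b for any design with these parameters, but do not by themselves prove that one exists.)

r = 180, b = 3660.


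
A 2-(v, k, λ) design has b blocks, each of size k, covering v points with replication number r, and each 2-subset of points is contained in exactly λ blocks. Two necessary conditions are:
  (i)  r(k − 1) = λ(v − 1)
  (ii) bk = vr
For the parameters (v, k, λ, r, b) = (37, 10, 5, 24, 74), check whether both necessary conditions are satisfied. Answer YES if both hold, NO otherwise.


Condition (i): r(k − 1) = 24·9 = 216; λ(v − 1) = 5·36 = 180. Match? NO.
Condition (ii): bk = 74·10 = 740; vr = 37·24 = 888. Match? NO.
Both conditions hold? NO.

NO


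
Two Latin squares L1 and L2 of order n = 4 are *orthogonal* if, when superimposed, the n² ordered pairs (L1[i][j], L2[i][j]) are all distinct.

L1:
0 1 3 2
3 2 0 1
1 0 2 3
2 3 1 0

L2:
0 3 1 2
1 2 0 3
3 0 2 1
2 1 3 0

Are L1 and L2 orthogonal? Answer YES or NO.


Form the n² = 16 superimposed pairs (L1[i][j], L2[i][j]), row by row (rows and columns indexed from 0):
row 0: (0,0) (1,3) (3,1) (2,2)
row 1: (3,1) (2,2) (0,0) (1,3)
row 2: (1,3) (0,0) (2,2) (3,1)
row 3: (2,2) (3,1) (1,3) (0,0)
Orthogonality requires all 16 pairs distinct.
But the pair (3,1) repeats: cell (0,2) has L1 = 3, L2 = 1, and cell (1,0) has L1 = 3, L2 = 1.
A repeated pair means some other pair never occurs (only 4 distinct pairs out of 16), so the squares are not orthogonal.
Conclusion: NO.

NO


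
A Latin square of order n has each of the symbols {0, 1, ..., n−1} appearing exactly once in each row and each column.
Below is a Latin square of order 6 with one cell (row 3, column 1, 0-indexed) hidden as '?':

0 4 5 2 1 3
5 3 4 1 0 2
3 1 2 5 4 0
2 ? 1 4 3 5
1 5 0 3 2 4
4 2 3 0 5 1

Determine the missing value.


Row 3 contains symbols [1, 2, 3, 4, 5] — missing [0].
Column 1 contains symbols [1, 2, 3, 4, 5] — missing [0].
The missing symbol must appear in both missing sets; intersection = [0].
Therefore the hidden value is 0.

Missing value = 0.


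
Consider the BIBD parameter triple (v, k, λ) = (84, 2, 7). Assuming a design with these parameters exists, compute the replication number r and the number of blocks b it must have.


Any 2-(v, k, λ) BIBD satisfies two necessary conditions:
  (i)  Each point sits in r blocks, and counting incidences through any fixed point gives r(k − 1) = λ(v − 1), so r = λ(v − 1)/(k − 1).
  (ii) Total incidences bk = vr, so b = vr/k.
Step 1: r = λ(v − 1)/(k − 1) = 7·(84 − 1)/(2 − 1) = 7·83/1 = 581/1 = 581.
Step 2: b = vr/k = 84·581/2 = 48804/2 = 24402.
Check integrality: r = 581 ∈ Z ✓, b = 24402 ∈ Z ✓.
(These identities are necessary conditions: they determine r and b for any design with these parameters, but do not by themselves prove that one exists.)

r = 581, b = 24402.


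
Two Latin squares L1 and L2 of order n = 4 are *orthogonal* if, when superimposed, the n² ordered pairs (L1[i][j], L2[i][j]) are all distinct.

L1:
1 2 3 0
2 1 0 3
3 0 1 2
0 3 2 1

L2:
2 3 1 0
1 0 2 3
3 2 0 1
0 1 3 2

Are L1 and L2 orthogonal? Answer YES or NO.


Form the n² = 16 superimposed pairs (L1[i][j], L2[i][j]), row by row (rows and columns indexed from 0):
row 0: (1,2) (2,3) (3,1) (0,0)
row 1: (2,1) (1,0) (0,2) (3,3)
row 2: (3,3) (0,2) (1,0) (2,1)
row 3: (0,0) (3,1) (2,3) (1,2)
Orthogonality requires all 16 pairs distinct.
But the pair (3,3) repeats: cell (1,3) has L1 = 3, L2 = 3, and cell (2,0) has L1 = 3, L2 = 3.
A repeated pair means some other pair never occurs (only 8 distinct pairs out of 16), so the squares are not orthogonal.
Conclusion: NO.

NO


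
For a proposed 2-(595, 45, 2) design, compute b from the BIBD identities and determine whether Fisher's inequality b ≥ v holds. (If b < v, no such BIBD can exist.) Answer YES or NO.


b = λv(v − 1)/(k(k − 1)) = 2·595·594/(45·44) = 706860/1980 = 357.
Compare with v = 595: b < v, so Fisher's inequality fails.

NO


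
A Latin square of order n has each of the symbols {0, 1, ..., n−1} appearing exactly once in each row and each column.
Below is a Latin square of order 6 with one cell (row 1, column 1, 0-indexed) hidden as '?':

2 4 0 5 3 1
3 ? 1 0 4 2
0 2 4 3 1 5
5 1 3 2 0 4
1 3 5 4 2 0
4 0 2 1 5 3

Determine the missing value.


Row 1 contains symbols [0, 1, 2, 3, 4] — missing [5].
Column 1 contains symbols [0, 1, 2, 3, 4] — missing [5].
The missing symbol must appear in both missing sets; intersection = [5].
Therefore the hidden value is 5.

Missing value = 5.


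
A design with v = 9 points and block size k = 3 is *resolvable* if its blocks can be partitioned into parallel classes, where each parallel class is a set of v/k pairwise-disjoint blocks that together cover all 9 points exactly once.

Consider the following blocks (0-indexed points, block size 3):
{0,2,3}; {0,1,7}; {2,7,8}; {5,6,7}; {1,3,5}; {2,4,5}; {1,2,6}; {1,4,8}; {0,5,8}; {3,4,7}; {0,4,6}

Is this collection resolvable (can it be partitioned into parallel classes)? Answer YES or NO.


v = 9, block size k = 3, number of blocks = 11.
For resolvability, blocks must partition into parallel classes of size v/k = 3.
Total blocks must therefore be a multiple of 3: 11 = 3·3 + 2 ⇒ not divisible ✗.
Resolvable? NO.

NO


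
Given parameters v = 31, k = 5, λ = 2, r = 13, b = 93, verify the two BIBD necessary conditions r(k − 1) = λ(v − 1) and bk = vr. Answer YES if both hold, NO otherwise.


Condition (i): r(k − 1) = 13·4 = 52; λ(v − 1) = 2·30 = 60. Match? NO.
Condition (ii): bk = 93·5 = 465; vr = 31·13 = 403. Match? NO.
Both conditions hold? NO.

NO


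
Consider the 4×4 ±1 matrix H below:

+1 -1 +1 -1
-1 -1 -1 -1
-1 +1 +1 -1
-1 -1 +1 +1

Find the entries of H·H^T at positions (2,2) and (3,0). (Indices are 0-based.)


Row 0 of H: [1, -1, 1, -1].
Row 2 of H: [-1, 1, 1, -1].
Row 3 of H: [-1, -1, 1, 1].
(H·H^T)[2][2] = Σ_j H[2][j]·H[2][j] = (-1)² + (1)² + (1)² + (-1)² = 1 + 1 + 1 + 1 = 4.
(H·H^T)[3][0] = Σ_j H[3][j]·H[0][j] = (-1)·(1) + (-1)·(-1) + (1)·(1) + (1)·(-1) = -1 + 1 + 1 + -1 = 0.
So rows 3 and 0 are orthogonal; the diagonal entry equals n = 4.

(2,2) entry = 4; (3,0) entry = 0.


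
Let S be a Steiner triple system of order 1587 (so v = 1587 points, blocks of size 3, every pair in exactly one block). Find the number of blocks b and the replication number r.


An STS(v) is a 2-(v, 3, 1) BIBD: block size k = 3, λ = 1.
Replication: r(k − 1) = λ(v − 1) ⇒ r·2 = 1587 − 1 = 1586 ⇒ r = 793.
Block count: bk = vr ⇒ b·3 = 1587·793 = 1258491 ⇒ b = 419497.

r = 793, b = 419497.


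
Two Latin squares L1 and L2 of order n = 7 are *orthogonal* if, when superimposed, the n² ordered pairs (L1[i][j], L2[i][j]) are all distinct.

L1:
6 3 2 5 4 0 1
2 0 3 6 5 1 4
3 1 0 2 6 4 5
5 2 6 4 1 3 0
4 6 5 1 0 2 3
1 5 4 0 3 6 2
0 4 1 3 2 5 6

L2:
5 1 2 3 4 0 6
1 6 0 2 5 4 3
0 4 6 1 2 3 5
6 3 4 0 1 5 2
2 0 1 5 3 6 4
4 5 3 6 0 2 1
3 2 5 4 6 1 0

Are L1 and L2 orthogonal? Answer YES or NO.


Form the n² = 49 superimposed pairs (L1[i][j], L2[i][j]), row by row (rows and columns indexed from 0):
row 0: (6,5) (3,1) (2,2) (5,3) (4,4) (0,0) (1,6)
row 1: (2,1) (0,6) (3,0) (6,2) (5,5) (1,4) (4,3)
row 2: (3,0) (1,4) (0,6) (2,1) (6,2) (4,3) (5,5)
row 3: (5,6) (2,3) (6,4) (4,0) (1,1) (3,5) (0,2)
row 4: (4,2) (6,0) (5,1) (1,5) (0,3) (2,6) (3,4)
row 5: (1,4) (5,5) (4,3) (0,6) (3,0) (6,2) (2,1)
row 6: (0,3) (4,2) (1,5) (3,4) (2,6) (5,1) (6,0)
Orthogonality requires all 49 pairs distinct.
But the pair (3,0) repeats: cell (1,2) has L1 = 3, L2 = 0, and cell (2,0) has L1 = 3, L2 = 0.
A repeated pair means some other pair never occurs (only 28 distinct pairs out of 49), so the squares are not orthogonal.
Conclusion: NO.

NO


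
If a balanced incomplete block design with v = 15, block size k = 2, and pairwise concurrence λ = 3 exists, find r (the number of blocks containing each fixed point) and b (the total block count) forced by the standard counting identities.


Any 2-(v, k, λ) BIBD satisfies two necessary conditions:
  (i)  Each point sits in r blocks, and counting incidences through any fixed point gives r(k − 1) = λ(v − 1), so r = λ(v − 1)/(k − 1).
  (ii) Total incidences bk = vr, so b = vr/k.
Step 1: r = λ(v − 1)/(k − 1) = 3·(15 − 1)/(2 − 1) = 3·14/1 = 42/1 = 42.
Step 2: b = vr/k = 15·42/2 = 630/2 = 315.
Check integrality: r = 42 ∈ Z ✓, b = 315 ∈ Z ✓.
(These identities are necessary conditions: they determine r and b for any design with these parameters, but do not by themselves prove that one exists.)

r = 42, b = 315.


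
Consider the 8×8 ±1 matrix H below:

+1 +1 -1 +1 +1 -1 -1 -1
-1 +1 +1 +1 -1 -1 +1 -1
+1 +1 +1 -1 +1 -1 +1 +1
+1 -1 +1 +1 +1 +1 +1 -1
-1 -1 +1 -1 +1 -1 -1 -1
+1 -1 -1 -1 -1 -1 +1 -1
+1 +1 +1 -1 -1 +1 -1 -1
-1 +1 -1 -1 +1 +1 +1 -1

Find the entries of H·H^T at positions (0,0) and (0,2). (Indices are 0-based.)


Row 0 of H: [1, 1, -1, 1, 1, -1, -1, -1].
Row 2 of H: [1, 1, 1, -1, 1, -1, 1, 1].
(H·H^T)[0][0] = Σ_j H[0][j]·H[0][j] = (1)² + (1)² + (-1)² + (1)² + (1)² + (-1)² + (-1)² + (-1)² = 1 + 1 + 1 + 1 + 1 + 1 + 1 + 1 = 8.
(H·H^T)[0][2] = Σ_j H[0][j]·H[2][j] = (1)·(1) + (1)·(1) + (-1)·(1) + (1)·(-1) + (1)·(1) + (-1)·(-1) + (-1)·(1) + (-1)·(1) = 1 + 1 + -1 + -1 + 1 + 1 + -1 + -1 = 0.
So rows 0 and 2 are orthogonal; the diagonal entry equals n = 8.

(0,0) entry = 8; (0,2) entry = 0.


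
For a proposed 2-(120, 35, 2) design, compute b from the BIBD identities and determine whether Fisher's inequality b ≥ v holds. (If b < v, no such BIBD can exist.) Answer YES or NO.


r = λ(v − 1)/(k − 1) = 2·119/34 = 7.
b = vr/k = 120·7/35 = 24.
Fisher's inequality: b ≥ v ⇔ 24 ≥ 120? NO.

NO


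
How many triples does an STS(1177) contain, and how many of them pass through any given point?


An STS(v) is a 2-(v, 3, 1) BIBD: block size k = 3, λ = 1.
Replication: r(k − 1) = λ(v − 1) ⇒ r·2 = 1177 − 1 = 1176 ⇒ r = 588.
Block count: b = v(v − 1)/6 = 1177·1176/6 = 1384152/6 = 230692.

r = 588, b = 230692.


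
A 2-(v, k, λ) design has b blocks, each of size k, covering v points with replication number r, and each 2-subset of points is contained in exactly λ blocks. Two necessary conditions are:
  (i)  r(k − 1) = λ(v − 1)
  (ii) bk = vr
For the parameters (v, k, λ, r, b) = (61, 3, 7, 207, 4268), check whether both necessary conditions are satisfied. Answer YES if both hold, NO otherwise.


Condition (i): r(k − 1) = 207·2 = 414; λ(v − 1) = 7·60 = 420. Match? NO.
Condition (ii): bk = 4268·3 = 12804; vr = 61·207 = 12627. Match? NO.
Both conditions hold? NO.

NO


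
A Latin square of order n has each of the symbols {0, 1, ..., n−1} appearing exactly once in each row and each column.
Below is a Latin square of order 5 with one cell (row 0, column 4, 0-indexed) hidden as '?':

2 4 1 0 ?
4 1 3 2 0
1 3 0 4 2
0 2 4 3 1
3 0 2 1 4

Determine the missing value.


Row 0 contains symbols [0, 1, 2, 4] — missing [3].
Column 4 contains symbols [0, 1, 2, 4] — missing [3].
The missing symbol must appear in both missing sets; intersection = [3].
Therefore the hidden value is 3.

Missing value = 3.


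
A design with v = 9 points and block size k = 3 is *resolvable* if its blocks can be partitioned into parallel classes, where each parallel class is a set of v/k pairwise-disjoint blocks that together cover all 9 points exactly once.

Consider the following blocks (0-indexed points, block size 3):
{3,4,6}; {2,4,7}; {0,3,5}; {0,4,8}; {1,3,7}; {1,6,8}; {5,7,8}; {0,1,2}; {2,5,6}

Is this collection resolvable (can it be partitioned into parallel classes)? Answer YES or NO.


v = 9, block size k = 3, number of blocks = 9.
For resolvability, blocks must partition into parallel classes of size v/k = 3.
Total blocks must therefore be a multiple of 3: 9 = 3·3 + 0 ⇒ divisible ✓.
Greedy packing gives 3 candidate class(es). Each should be a full parallel class (size 3, covers all 9 points).
  Class 1 (3 blocks): {3,4,6}; {5,7,8}; {0,1,2}. Points covered: [0, 1, 2, 3, 4, 5, 6, 7, 8].
  Class 2 (3 blocks): {2,4,7}; {0,3,5}; {1,6,8}. Points covered: [0, 1, 2, 3, 4, 5, 6, 7, 8].
  Class 3 (3 blocks): {0,4,8}; {1,3,7}; {2,5,6}. Points covered: [0, 1, 2, 3, 4, 5, 6, 7, 8].
All classes full (size 3)? YES. All classes cover every point? YES.
Resolvable? YES.

YES


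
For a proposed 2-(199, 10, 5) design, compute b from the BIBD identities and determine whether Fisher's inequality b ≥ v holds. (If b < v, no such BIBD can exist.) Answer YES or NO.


r = λ(v − 1)/(k − 1) = 5·198/9 = 110.
b = vr/k = 199·110/10 = 2189.
Fisher's inequality: b ≥ v ⇔ 2189 ≥ 199? YES.

YES


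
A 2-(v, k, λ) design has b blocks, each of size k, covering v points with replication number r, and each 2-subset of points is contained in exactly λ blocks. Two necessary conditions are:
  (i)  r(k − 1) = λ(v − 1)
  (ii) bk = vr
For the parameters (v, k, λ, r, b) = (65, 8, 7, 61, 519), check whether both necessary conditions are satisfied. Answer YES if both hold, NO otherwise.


Condition (i): r(k − 1) = 61·7 = 427; λ(v − 1) = 7·64 = 448. Match? NO.
Condition (ii): bk = 519·8 = 4152; vr = 65·61 = 3965. Match? NO.
Both conditions hold? NO.

NO


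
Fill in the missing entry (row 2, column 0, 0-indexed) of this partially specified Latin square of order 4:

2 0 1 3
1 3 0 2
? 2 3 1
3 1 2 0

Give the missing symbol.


Row 2 contains symbols [1, 2, 3] — missing [0].
Column 0 contains symbols [1, 2, 3] — missing [0].
The missing symbol must appear in both missing sets; intersection = [0].
Therefore the hidden value is 0.

Missing value = 0.


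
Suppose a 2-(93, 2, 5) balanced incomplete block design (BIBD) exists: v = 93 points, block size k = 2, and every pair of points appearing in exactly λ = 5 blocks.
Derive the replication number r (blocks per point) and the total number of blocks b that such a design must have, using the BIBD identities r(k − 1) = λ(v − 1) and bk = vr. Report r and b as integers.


Any 2-(v, k, λ) BIBD satisfies two necessary conditions:
  (i)  Each point sits in r blocks, and counting incidences through any fixed point gives r(k − 1) = λ(v − 1), so r = λ(v − 1)/(k − 1).
  (ii) Total incidences bk = vr, so b = vr/k.
Step 1: r = λ(v − 1)/(k − 1) = 5·(93 − 1)/(2 − 1) = 5·92/1 = 460/1 = 460.
Step 2: b = vr/k = 93·460/2 = 42780/2 = 21390.
Check integrality: r = 460 ∈ Z ✓, b = 21390 ∈ Z ✓.
(These identities are necessary conditions: they determine r and b for any design with these parameters, but do not by themselves prove that one exists.)

r = 460, b = 21390.


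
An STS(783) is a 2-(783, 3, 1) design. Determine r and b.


An STS(v) is a 2-(v, 3, 1) BIBD: block size k = 3, λ = 1.
Replication: r(k − 1) = λ(v − 1) ⇒ r·2 = 783 − 1 = 782 ⇒ r = 391.
Block count: bk = vr ⇒ b·3 = 783·391 = 306153 ⇒ b = 102051.
(Check via b = v(v − 1)/6 = 783·782/6 = 612306/6 = 102051.)

r = 391, b = 102051.


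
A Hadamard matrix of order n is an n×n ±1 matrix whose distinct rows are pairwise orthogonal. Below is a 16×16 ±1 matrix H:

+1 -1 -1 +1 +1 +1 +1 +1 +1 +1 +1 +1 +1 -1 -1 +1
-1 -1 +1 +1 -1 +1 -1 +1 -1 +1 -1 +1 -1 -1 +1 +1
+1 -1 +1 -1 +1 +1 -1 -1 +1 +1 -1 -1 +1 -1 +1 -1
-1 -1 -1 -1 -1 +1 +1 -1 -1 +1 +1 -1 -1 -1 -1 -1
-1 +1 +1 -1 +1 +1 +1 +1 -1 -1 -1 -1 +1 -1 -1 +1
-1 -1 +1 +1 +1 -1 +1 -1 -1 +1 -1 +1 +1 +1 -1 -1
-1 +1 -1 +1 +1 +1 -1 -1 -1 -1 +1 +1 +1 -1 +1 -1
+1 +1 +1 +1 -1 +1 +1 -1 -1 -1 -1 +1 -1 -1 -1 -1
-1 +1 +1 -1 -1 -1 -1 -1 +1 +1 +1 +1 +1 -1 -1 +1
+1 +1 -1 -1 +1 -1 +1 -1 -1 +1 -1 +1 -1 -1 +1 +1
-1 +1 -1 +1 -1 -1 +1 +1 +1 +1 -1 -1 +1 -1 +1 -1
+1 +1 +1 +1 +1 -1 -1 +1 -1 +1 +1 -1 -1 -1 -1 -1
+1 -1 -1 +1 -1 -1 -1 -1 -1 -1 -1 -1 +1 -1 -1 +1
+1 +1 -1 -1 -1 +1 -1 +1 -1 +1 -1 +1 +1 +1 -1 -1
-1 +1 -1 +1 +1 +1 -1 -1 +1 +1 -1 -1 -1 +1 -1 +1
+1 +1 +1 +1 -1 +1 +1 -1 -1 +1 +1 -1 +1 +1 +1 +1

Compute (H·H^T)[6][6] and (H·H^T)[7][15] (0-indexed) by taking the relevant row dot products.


Row 6 of H: [-1, 1, -1, 1, 1, 1, -1, -1, -1, -1, 1, 1, 1, -1, 1, -1].
Row 7 of H: [1, 1, 1, 1, -1, 1, 1, -1, -1, -1, -1, 1, -1, -1, -1, -1].
Row 15 of H: [1, 1, 1, 1, -1, 1, 1, -1, -1, 1, 1, -1, 1, 1, 1, 1].
(H·H^T)[6][6] = Σ_j H[6][j]·H[6][j] = (-1)² + (1)² + (-1)² + (1)² + (1)² + (1)² + (-1)² + (-1)² + (-1)² + (-1)² + (1)² + (1)² + (1)² + (-1)² + (1)² + (-1)² = 1 + 1 + 1 + 1 + 1 + 1 + 1 + 1 + 1 + 1 + 1 + 1 + 1 + 1 + 1 + 1 = 16.
(H·H^T)[7][15] = Σ_j H[7][j]·H[15][j] = (1)·(1) + (1)·(1) + (1)·(1) + (1)·(1) + (-1)·(-1) + (1)·(1) + (1)·(1) + (-1)·(-1) + (-1)·(-1) + (-1)·(1) + (-1)·(1) + (1)·(-1) + (-1)·(1) + (-1)·(1) + (-1)·(1) + (-1)·(1) = 1 + 1 + 1 + 1 + 1 + 1 + 1 + 1 + 1 + -1 + -1 + -1 + -1 + -1 + -1 + -1 = 2.
Rows 7 and 15 are not orthogonal (dot product = 2 ≠ 0), so H is not a Hadamard matrix.

(6,6) entry = 16; (7,15) entry = 2.


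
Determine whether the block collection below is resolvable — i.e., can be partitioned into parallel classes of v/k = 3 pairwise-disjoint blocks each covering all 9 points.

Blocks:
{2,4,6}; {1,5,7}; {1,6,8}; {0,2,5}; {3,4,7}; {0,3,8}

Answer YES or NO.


v = 9, block size k = 3, number of blocks = 6.
For resolvability, blocks must partition into parallel classes of size v/k = 3.
Total blocks must therefore be a multiple of 3: 6 = 3·2 + 0 ⇒ divisible ✓.
Greedy packing gives 2 candidate class(es). Each should be a full parallel class (size 3, covers all 9 points).
  Class 1 (3 blocks): {2,4,6}; {1,5,7}; {0,3,8}. Points covered: [0, 1, 2, 3, 4, 5, 6, 7, 8].
  Class 2 (3 blocks): {1,6,8}; {0,2,5}; {3,4,7}. Points covered: [0, 1, 2, 3, 4, 5, 6, 7, 8].
All classes full (size 3)? YES. All classes cover every point? YES.
Resolvable? YES.

YES


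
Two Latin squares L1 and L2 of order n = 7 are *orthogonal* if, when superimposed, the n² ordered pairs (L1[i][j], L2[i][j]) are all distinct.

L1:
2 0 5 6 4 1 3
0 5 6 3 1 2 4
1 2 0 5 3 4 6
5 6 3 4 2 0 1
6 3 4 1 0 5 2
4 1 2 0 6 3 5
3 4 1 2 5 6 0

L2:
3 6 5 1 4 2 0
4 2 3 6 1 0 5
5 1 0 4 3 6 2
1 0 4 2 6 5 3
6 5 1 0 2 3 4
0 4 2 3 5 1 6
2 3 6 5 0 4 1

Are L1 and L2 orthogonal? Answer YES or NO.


Form the n² = 49 superimposed pairs (L1[i][j], L2[i][j]), row by row (rows and columns indexed from 0):
row 0: (2,3) (0,6) (5,5) (6,1) (4,4) (1,2) (3,0)
row 1: (0,4) (5,2) (6,3) (3,6) (1,1) (2,0) (4,5)
row 2: (1,5) (2,1) (0,0) (5,4) (3,3) (4,6) (6,2)
row 3: (5,1) (6,0) (3,4) (4,2) (2,6) (0,5) (1,3)
row 4: (6,6) (3,5) (4,1) (1,0) (0,2) (5,3) (2,4)
row 5: (4,0) (1,4) (2,2) (0,3) (6,5) (3,1) (5,6)
row 6: (3,2) (4,3) (1,6) (2,5) (5,0) (6,4) (0,1)
Orthogonality requires all 49 pairs distinct.
Check by first coordinate: for each symbol s of L1, list the L2 entries in the n cells where L1 = s; they must all differ.
  L1 = 0: L2 entries (in reading order) 6, 4, 0, 5, 2, 3, 1 — all 7 distinct ✓
  L1 = 1: L2 entries (in reading order) 2, 1, 5, 3, 0, 4, 6 — all 7 distinct ✓
  L1 = 2: L2 entries (in reading order) 3, 0, 1, 6, 4, 2, 5 — all 7 distinct ✓
  L1 = 3: L2 entries (in reading order) 0, 6, 3, 4, 5, 1, 2 — all 7 distinct ✓
  L1 = 4: L2 entries (in reading order) 4, 5, 6, 2, 1, 0, 3 — all 7 distinct ✓
  L1 = 5: L2 entries (in reading order) 5, 2, 4, 1, 3, 6, 0 — all 7 distinct ✓
  L1 = 6: L2 entries (in reading order) 1, 3, 2, 0, 6, 5, 4 — all 7 distinct ✓
Every symbol of L1 meets every symbol of L2 exactly once, so all 49 pairs are distinct (49 of 49).
Conclusion: YES.

YES


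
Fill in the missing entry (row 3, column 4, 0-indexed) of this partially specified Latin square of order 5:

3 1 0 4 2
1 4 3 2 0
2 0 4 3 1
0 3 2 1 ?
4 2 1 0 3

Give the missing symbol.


Row 3 contains symbols [0, 1, 2, 3] — missing [4].
Column 4 contains symbols [0, 1, 2, 3] — missing [4].
The missing symbol must appear in both missing sets; intersection = [4].
Therefore the hidden value is 4.

Missing value = 4.


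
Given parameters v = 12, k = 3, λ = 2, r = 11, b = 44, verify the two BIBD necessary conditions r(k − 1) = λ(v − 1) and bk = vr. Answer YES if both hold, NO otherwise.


Condition (i): r(k − 1) = 11·2 = 22; λ(v − 1) = 2·11 = 22. Match? YES.
Condition (ii): bk = 44·3 = 132; vr = 12·11 = 132. Match? YES.
Both conditions hold? YES.

YES


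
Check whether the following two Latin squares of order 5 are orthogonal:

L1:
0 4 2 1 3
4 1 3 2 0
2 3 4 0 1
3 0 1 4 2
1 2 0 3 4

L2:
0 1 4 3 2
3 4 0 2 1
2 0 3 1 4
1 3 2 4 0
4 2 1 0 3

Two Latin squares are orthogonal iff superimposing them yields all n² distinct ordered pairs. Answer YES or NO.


Form the n² = 25 superimposed pairs (L1[i][j], L2[i][j]), row by row (rows and columns indexed from 0):
row 0: (0,0) (4,1) (2,4) (1,3) (3,2)
row 1: (4,3) (1,4) (3,0) (2,2) (0,1)
row 2: (2,2) (3,0) (4,3) (0,1) (1,4)
row 3: (3,1) (0,3) (1,2) (4,4) (2,0)
row 4: (1,4) (2,2) (0,1) (3,0) (4,3)
Orthogonality requires all 25 pairs distinct.
But the pair (2,2) repeats: cell (1,3) has L1 = 2, L2 = 2, and cell (2,0) has L1 = 2, L2 = 2.
A repeated pair means some other pair never occurs (only 15 distinct pairs out of 25), so the squares are not orthogonal.
Conclusion: NO.

NO


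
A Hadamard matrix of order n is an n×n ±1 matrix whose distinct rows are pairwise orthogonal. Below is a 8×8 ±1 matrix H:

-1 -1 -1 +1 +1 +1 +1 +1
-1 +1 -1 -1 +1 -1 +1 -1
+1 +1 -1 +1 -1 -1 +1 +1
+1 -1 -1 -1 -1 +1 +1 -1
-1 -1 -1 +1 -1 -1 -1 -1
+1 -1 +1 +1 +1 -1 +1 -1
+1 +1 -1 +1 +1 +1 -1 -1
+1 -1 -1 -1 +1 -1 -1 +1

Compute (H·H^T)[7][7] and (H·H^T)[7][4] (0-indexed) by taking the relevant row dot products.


Row 4 of H: [-1, -1, -1, 1, -1, -1, -1, -1].
Row 7 of H: [1, -1, -1, -1, 1, -1, -1, 1].
(H·H^T)[7][7] = Σ_j H[7][j]·H[7][j] = (1)² + (-1)² + (-1)² + (-1)² + (1)² + (-1)² + (-1)² + (1)² = 1 + 1 + 1 + 1 + 1 + 1 + 1 + 1 = 8.
(H·H^T)[7][4] = Σ_j H[7][j]·H[4][j] = (1)·(-1) + (-1)·(-1) + (-1)·(-1) + (-1)·(1) + (1)·(-1) + (-1)·(-1) + (-1)·(-1) + (1)·(-1) = -1 + 1 + 1 + -1 + -1 + 1 + 1 + -1 = 0.
So rows 7 and 4 are orthogonal; the diagonal entry equals n = 8.

(7,7) entry = 8; (7,4) entry = 0.


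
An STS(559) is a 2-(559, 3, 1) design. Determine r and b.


An STS(v) is a 2-(v, 3, 1) BIBD: block size k = 3, λ = 1.
Replication: r(k − 1) = λ(v − 1) ⇒ r·2 = 559 − 1 = 558 ⇒ r = 279.
Block count: b = v(v − 1)/6 = 559·558/6 = 311922/6 = 51987.

r = 279, b = 51987.


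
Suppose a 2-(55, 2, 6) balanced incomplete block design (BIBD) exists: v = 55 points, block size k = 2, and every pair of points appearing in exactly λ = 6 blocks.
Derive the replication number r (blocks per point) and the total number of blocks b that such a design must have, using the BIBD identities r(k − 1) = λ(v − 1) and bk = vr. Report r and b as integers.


Any 2-(v, k, λ) BIBD satisfies two necessary conditions:
  (i)  Each point sits in r blocks, and counting incidences through any fixed point gives r(k − 1) = λ(v − 1), so r = λ(v − 1)/(k − 1).
  (ii) Total incidences bk = vr, so b = vr/k.
Step 1: r = λ(v − 1)/(k − 1) = 6·(55 − 1)/(2 − 1) = 6·54/1 = 324/1 = 324.
Step 2: b = vr/k = 55·324/2 = 17820/2 = 8910.
Check integrality: r = 324 ∈ Z ✓, b = 8910 ∈ Z ✓.
(These identities are necessary conditions: they determine r and b for any design with these parameters, but do not by themselves prove that one exists.)

r = 324, b = 8910.


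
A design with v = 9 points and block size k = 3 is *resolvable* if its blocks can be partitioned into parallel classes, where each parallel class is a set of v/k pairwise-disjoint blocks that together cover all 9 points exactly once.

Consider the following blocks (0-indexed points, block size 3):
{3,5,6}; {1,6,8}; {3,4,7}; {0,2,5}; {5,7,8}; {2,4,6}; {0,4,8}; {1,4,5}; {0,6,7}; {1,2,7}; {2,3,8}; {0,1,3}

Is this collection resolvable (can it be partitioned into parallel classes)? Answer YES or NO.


v = 9, block size k = 3, number of blocks = 12.
For resolvability, blocks must partition into parallel classes of size v/k = 3.
Total blocks must therefore be a multiple of 3: 12 = 3·4 + 0 ⇒ divisible ✓.
Greedy packing gives 4 candidate class(es). Each should be a full parallel class (size 3, covers all 9 points).
  Class 1 (3 blocks): {3,5,6}; {0,4,8}; {1,2,7}. Points covered: [0, 1, 2, 3, 4, 5, 6, 7, 8].
  Class 2 (3 blocks): {1,6,8}; {3,4,7}; {0,2,5}. Points covered: [0, 1, 2, 3, 4, 5, 6, 7, 8].
  Class 3 (3 blocks): {5,7,8}; {2,4,6}; {0,1,3}. Points covered: [0, 1, 2, 3, 4, 5, 6, 7, 8].
  Class 4 (3 blocks): {1,4,5}; {0,6,7}; {2,3,8}. Points covered: [0, 1, 2, 3, 4, 5, 6, 7, 8].
All classes full (size 3)? YES. All classes cover every point? YES.
Resolvable? YES.

YES


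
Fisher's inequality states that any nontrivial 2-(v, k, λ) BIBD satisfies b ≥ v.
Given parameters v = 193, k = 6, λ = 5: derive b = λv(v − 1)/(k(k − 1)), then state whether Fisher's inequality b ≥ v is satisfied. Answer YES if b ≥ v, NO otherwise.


b = λv(v − 1)/(k(k − 1)) = 5·193·192/(6·5) = 185280/30 = 6176.
Compare with v = 193: b ≥ v, so Fisher's inequality holds.

YES


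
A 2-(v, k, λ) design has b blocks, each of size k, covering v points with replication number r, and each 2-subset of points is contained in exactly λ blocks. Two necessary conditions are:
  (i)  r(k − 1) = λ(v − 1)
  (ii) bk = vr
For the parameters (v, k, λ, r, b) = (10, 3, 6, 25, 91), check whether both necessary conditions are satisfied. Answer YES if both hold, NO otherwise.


Condition (i): r(k − 1) = 25·2 = 50; λ(v − 1) = 6·9 = 54. Match? NO.
Condition (ii): bk = 91·3 = 273; vr = 10·25 = 250. Match? NO.
Both conditions hold? NO.

NO


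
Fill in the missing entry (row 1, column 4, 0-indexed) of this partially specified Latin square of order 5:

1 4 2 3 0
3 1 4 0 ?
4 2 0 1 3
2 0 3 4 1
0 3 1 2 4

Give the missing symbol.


Row 1 contains symbols [0, 1, 3, 4] — missing [2].
Column 4 contains symbols [0, 1, 3, 4] — missing [2].
The missing symbol must appear in both missing sets; intersection = [2].
Therefore the hidden value is 2.

Missing value = 2.


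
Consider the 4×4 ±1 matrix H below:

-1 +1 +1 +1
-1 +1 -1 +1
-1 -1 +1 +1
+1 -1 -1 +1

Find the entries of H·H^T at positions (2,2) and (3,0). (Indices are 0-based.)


Row 0 of H: [-1, 1, 1, 1].
Row 2 of H: [-1, -1, 1, 1].
Row 3 of H: [1, -1, -1, 1].
(H·H^T)[2][2] = Σ_j H[2][j]·H[2][j] = (-1)² + (-1)² + (1)² + (1)² = 1 + 1 + 1 + 1 = 4.
(H·H^T)[3][0] = Σ_j H[3][j]·H[0][j] = (1)·(-1) + (-1)·(1) + (-1)·(1) + (1)·(1) = -1 + -1 + -1 + 1 = -2.
Rows 3 and 0 are not orthogonal (dot product = -2 ≠ 0), so H is not a Hadamard matrix.

(2,2) entry = 4; (3,0) entry = -2.


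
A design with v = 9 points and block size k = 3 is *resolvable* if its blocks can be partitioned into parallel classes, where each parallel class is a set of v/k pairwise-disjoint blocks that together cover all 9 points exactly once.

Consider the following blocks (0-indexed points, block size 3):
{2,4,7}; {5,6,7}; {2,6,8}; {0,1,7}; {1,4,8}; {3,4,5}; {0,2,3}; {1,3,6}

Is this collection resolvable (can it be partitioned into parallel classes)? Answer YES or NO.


v = 9, block size k = 3, number of blocks = 8.
For resolvability, blocks must partition into parallel classes of size v/k = 3.
Total blocks must therefore be a multiple of 3: 8 = 3·2 + 2 ⇒ not divisible ✗.
Resolvable? NO.

NO


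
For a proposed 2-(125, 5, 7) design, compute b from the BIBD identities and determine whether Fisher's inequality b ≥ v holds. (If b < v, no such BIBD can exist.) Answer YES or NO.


b = λv(v − 1)/(k(k − 1)) = 7·125·124/(5·4) = 108500/20 = 5425.
Compare with v = 125: b ≥ v, so Fisher's inequality holds.

YES


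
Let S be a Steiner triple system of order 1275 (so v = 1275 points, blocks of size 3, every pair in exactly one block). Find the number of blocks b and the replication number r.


An STS(v) is a 2-(v, 3, 1) BIBD: block size k = 3, λ = 1.
Replication: r(k − 1) = λ(v − 1) ⇒ r·2 = 1275 − 1 = 1274 ⇒ r = 637.
Block count: bk = vr ⇒ b·3 = 1275·637 = 812175 ⇒ b = 270725.
(Check via b = v(v − 1)/6 = 1275·1274/6 = 1624350/6 = 270725.)

r = 637, b = 270725.


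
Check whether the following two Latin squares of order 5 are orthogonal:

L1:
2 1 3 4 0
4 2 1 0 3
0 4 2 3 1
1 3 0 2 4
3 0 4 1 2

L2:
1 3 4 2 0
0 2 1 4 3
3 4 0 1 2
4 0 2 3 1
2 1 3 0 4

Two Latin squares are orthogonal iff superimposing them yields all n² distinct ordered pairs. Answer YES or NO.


Form the n² = 25 superimposed pairs (L1[i][j], L2[i][j]), row by row (rows and columns indexed from 0):
row 0: (2,1) (1,3) (3,4) (4,2) (0,0)
row 1: (4,0) (2,2) (1,1) (0,4) (3,3)
row 2: (0,3) (4,4) (2,0) (3,1) (1,2)
row 3: (1,4) (3,0) (0,2) (2,3) (4,1)
row 4: (3,2) (0,1) (4,3) (1,0) (2,4)
Orthogonality requires all 25 pairs distinct.
Check by first coordinate: for each symbol s of L1, list the L2 entries in the n cells where L1 = s; they must all differ.
  L1 = 0: L2 entries (in reading order) 0, 4, 3, 2, 1 — all 5 distinct ✓
  L1 = 1: L2 entries (in reading order) 3, 1, 2, 4, 0 — all 5 distinct ✓
  L1 = 2: L2 entries (in reading order) 1, 2, 0, 3, 4 — all 5 distinct ✓
  L1 = 3: L2 entries (in reading order) 4, 3, 1, 0, 2 — all 5 distinct ✓
  L1 = 4: L2 entries (in reading order) 2, 0, 4, 1, 3 — all 5 distinct ✓
Every symbol of L1 meets every symbol of L2 exactly once, so all 25 pairs are distinct (25 of 25).
Conclusion: YES.

YES


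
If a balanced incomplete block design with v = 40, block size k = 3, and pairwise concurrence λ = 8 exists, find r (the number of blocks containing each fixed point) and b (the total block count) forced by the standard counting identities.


Any 2-(v, k, λ) BIBD satisfies two necessary conditions:
  (i)  Each point sits in r blocks, and counting incidences through any fixed point gives r(k − 1) = λ(v − 1), so r = λ(v − 1)/(k − 1).
  (ii) Total incidences bk = vr, so b = vr/k.
Step 1: r = λ(v − 1)/(k − 1) = 8·(40 − 1)/(3 − 1) = 8·39/2 = 312/2 = 156.
Step 2: b = vr/k = 40·156/3 = 6240/3 = 2080.
Check integrality: r = 156 ∈ Z ✓, b = 2080 ∈ Z ✓.
(These identities are necessary conditions: they determine r and b for any design with these parameters, but do not by themselves prove that one exists.)

r = 156, b = 2080.


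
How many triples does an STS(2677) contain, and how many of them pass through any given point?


An STS(v) is a 2-(v, 3, 1) BIBD: block size k = 3, λ = 1.
Replication: r(k − 1) = λ(v − 1) ⇒ r·2 = 2677 − 1 = 2676 ⇒ r = 1338.
Block count: bk = vr ⇒ b·3 = 2677·1338 = 3581826 ⇒ b = 1193942.
(Check via b = v(v − 1)/6 = 2677·2676/6 = 7163652/6 = 1193942.)

r = 1338, b = 1193942.


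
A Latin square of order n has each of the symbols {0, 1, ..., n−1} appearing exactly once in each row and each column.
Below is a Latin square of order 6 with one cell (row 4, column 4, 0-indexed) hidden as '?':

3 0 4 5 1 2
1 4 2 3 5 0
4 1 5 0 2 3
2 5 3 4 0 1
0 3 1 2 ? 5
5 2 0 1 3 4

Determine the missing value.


Row 4 contains symbols [0, 1, 2, 3, 5] — missing [4].
Column 4 contains symbols [0, 1, 2, 3, 5] — missing [4].
The missing symbol must appear in both missing sets; intersection = [4].
Therefore the hidden value is 4.

Missing value = 4.


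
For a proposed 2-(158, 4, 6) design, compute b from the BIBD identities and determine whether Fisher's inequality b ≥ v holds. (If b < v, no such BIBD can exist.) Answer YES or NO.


b = λv(v − 1)/(k(k − 1)) = 6·158·157/(4·3) = 148836/12 = 12403.
Compare with v = 158: b ≥ v, so Fisher's inequality holds.

YES


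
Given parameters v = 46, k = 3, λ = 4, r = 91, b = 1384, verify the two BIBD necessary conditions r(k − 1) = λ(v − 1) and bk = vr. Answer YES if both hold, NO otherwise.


Condition (i): r(k − 1) = 91·2 = 182; λ(v − 1) = 4·45 = 180. Match? NO.
Condition (ii): bk = 1384·3 = 4152; vr = 46·91 = 4186. Match? NO.
Both conditions hold? NO.

NO


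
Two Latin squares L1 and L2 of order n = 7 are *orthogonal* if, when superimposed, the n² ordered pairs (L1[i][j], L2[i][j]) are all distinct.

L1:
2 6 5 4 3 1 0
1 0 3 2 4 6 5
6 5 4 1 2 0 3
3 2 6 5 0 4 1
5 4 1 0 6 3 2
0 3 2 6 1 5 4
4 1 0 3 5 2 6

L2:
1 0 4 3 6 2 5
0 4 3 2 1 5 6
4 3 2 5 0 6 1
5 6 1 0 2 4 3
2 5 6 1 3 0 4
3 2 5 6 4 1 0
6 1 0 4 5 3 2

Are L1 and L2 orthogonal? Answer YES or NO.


Form the n² = 49 superimposed pairs (L1[i][j], L2[i][j]), row by row (rows and columns indexed from 0):
row 0: (2,1) (6,0) (5,4) (4,3) (3,6) (1,2) (0,5)
row 1: (1,0) (0,4) (3,3) (2,2) (4,1) (6,5) (5,6)
row 2: (6,4) (5,3) (4,2) (1,5) (2,0) (0,6) (3,1)
row 3: (3,5) (2,6) (6,1) (5,0) (0,2) (4,4) (1,3)
row 4: (5,2) (4,5) (1,6) (0,1) (6,3) (3,0) (2,4)
row 5: (0,3) (3,2) (2,5) (6,6) (1,4) (5,1) (4,0)
row 6: (4,6) (1,1) (0,0) (3,4) (5,5) (2,3) (6,2)
Orthogonality requires all 49 pairs distinct.
Check by first coordinate: for each symbol s of L1, list the L2 entries in the n cells where L1 = s; they must all differ.
  L1 = 0: L2 entries (in reading order) 5, 4, 6, 2, 1, 3, 0 — all 7 distinct ✓
  L1 = 1: L2 entries (in reading order) 2, 0, 5, 3, 6, 4, 1 — all 7 distinct ✓
  L1 = 2: L2 entries (in reading order) 1, 2, 0, 6, 4, 5, 3 — all 7 distinct ✓
  L1 = 3: L2 entries (in reading order) 6, 3, 1, 5, 0, 2, 4 — all 7 distinct ✓
  L1 = 4: L2 entries (in reading order) 3, 1, 2, 4, 5, 0, 6 — all 7 distinct ✓
  L1 = 5: L2 entries (in reading order) 4, 6, 3, 0, 2, 1, 5 — all 7 distinct ✓
  L1 = 6: L2 entries (in reading order) 0, 5, 4, 1, 3, 6, 2 — all 7 distinct ✓
Every symbol of L1 meets every symbol of L2 exactly once, so all 49 pairs are distinct (49 of 49).
Conclusion: YES.

YES


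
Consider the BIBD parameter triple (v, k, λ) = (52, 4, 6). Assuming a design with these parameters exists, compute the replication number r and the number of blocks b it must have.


Any 2-(v, k, λ) BIBD satisfies two necessary conditions:
  (i)  Each point sits in r blocks, and counting incidences through any fixed point gives r(k − 1) = λ(v − 1), so r = λ(v − 1)/(k − 1).
  (ii) Total incidences bk = vr, so b = vr/k.
Step 1: r = λ(v − 1)/(k − 1) = 6·(52 − 1)/(4 − 1) = 6·51/3 = 306/3 = 102.
Step 2: b = vr/k = 52·102/4 = 5304/4 = 1326.
Check integrality: r = 102 ∈ Z ✓, b = 1326 ∈ Z ✓.
(These identities are necessary conditions: they determine r and b for any design with these parameters, but do not by themselves prove that one exists.)

r = 102, b = 1326.


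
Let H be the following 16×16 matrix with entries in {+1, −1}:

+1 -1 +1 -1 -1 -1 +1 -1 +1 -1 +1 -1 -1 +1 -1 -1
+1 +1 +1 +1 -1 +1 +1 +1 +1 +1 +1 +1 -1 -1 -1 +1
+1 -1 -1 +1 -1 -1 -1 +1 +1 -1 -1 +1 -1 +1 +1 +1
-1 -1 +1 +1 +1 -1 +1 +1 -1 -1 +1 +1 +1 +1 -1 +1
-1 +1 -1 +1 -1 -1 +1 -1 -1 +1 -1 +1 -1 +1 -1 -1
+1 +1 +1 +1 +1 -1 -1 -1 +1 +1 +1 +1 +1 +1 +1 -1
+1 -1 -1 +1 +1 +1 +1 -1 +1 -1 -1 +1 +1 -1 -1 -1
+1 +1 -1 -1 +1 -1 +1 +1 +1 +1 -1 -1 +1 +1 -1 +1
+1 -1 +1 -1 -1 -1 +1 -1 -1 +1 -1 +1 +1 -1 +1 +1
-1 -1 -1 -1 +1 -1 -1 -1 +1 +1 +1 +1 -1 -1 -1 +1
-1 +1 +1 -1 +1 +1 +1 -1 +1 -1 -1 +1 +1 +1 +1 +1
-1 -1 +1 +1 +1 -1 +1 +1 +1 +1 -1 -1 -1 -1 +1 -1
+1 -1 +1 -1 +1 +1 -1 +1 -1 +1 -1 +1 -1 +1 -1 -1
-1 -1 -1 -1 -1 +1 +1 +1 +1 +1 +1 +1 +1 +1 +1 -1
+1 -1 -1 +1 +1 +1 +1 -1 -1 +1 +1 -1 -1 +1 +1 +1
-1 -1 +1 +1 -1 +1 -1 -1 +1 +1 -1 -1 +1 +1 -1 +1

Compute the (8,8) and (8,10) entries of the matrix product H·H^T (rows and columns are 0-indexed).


Row 8 of H: [1, -1, 1, -1, -1, -1, 1, -1, -1, 1, -1, 1, 1, -1, 1, 1].
Row 10 of H: [-1, 1, 1, -1, 1, 1, 1, -1, 1, -1, -1, 1, 1, 1, 1, 1].
(H·H^T)[8][8] = Σ_j H[8][j]·H[8][j] = (1)² + (-1)² + (1)² + (-1)² + (-1)² + (-1)² + (1)² + (-1)² + (-1)² + (1)² + (-1)² + (1)² + (1)² + (-1)² + (1)² + (1)² = 1 + 1 + 1 + 1 + 1 + 1 + 1 + 1 + 1 + 1 + 1 + 1 + 1 + 1 + 1 + 1 = 16.
(H·H^T)[8][10] = Σ_j H[8][j]·H[10][j] = (1)·(-1) + (-1)·(1) + (1)·(1) + (-1)·(-1) + (-1)·(1) + (-1)·(1) + (1)·(1) + (-1)·(-1) + (-1)·(1) + (1)·(-1) + (-1)·(-1) + (1)·(1) + (1)·(1) + (-1)·(1) + (1)·(1) + (1)·(1) = -1 + -1 + 1 + 1 + -1 + -1 + 1 + 1 + -1 + -1 + 1 + 1 + 1 + -1 + 1 + 1 = 2.
Rows 8 and 10 are not orthogonal (dot product = 2 ≠ 0), so H is not a Hadamard matrix.

(8,8) entry = 16; (8,10) entry = 2.
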